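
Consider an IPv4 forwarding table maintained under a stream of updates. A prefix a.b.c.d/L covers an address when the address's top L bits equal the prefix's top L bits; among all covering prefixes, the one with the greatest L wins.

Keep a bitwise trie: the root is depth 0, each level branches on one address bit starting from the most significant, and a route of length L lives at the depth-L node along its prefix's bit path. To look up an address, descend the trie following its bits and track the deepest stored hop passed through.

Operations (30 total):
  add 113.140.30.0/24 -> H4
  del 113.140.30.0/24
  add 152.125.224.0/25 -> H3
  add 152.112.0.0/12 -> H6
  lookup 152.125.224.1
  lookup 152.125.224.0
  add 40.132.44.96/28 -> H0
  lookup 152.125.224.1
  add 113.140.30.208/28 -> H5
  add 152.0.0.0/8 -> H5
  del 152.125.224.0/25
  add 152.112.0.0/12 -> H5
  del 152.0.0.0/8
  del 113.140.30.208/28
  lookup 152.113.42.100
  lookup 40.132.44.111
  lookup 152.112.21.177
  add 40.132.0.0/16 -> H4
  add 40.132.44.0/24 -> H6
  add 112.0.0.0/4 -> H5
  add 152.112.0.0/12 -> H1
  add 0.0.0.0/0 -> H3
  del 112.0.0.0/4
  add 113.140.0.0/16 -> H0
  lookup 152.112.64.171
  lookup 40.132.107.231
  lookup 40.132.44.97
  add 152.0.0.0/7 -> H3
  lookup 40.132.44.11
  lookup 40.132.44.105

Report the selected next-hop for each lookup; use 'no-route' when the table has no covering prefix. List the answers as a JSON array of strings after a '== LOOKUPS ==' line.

Process each operation:
  add 113.140.30.0/24 -> H4 at depth 24
  - 113.140.30.0/24 clear@24
  add 152.125.224.0/25 -> H3 at depth 25
  add 152.112.0.0/12 -> H6 at depth 12
  ? 152.125.224.1  path d0:-→d1:-→d2:-→d3:-→d4:-→d5:-→d6:-→d7:-→d8:-→d9:-→d10:-→d11:-→d12:H6→d13:-→d14:-→d15:-→d16:-→d17:-→d18:-→d19:-→d20:-→d21:-→d22:-→d23:-→d24:-→d25:H3  best=H3
  ? 152.125.224.0  path d0:-→d1:-→d2:-→d3:-→d4:-→d5:-→d6:-→d7:-→d8:-→d9:-→d10:-→d11:-→d12:H6→d13:-→d14:-→d15:-→d16:-→d17:-→d18:-→d19:-→d20:-→d21:-→d22:-→d23:-→d24:-→d25:H3  best=H3
  add 40.132.44.96/28 -> H0 at depth 28
  ? 152.125.224.1  path d0:-→d1:-→d2:-→d3:-→d4:-→d5:-→d6:-→d7:-→d8:-→d9:-→d10:-→d11:-→d12:H6→d13:-→d14:-→d15:-→d16:-→d17:-→d18:-→d19:-→d20:-→d21:-→d22:-→d23:-→d24:-→d25:H3  best=H3
  add 113.140.30.208/28 -> H5 at depth 28
  add 152.0.0.0/8 -> H5 at depth 8
  - 152.125.224.0/25 clear@25
  add 152.112.0.0/12 -> H5 at depth 12
  - 152.0.0.0/8 clear@8
  - 113.140.30.208/28 clear@28
  ? 152.113.42.100  path d0:-→d1:-→d2:-→d3:-→d4:-→d5:-→d6:-→d7:-→d8:-→d9:-→d10:-→d11:-→d12:H5  best=H5
  ? 40.132.44.111  path d0:-→d1:-→d2:-→d3:-→d4:-→d5:-→d6:-→d7:-→d8:-→d9:-→d10:-→d11:-→d12:-→d13:-→d14:-→d15:-→d16:-→d17:-→d18:-→d19:-→d20:-→d21:-→d22:-→d23:-→d24:-→d25:-→d26:-→d27:-→d28:H0  best=H0
  ? 152.112.21.177  path d0:-→d1:-→d2:-→d3:-→d4:-→d5:-→d6:-→d7:-→d8:-→d9:-→d10:-→d11:-→d12:H5  best=H5
  add 40.132.0.0/16 -> H4 at depth 16
  add 40.132.44.0/24 -> H6 at depth 24
  add 112.0.0.0/4 -> H5 at depth 4
  add 152.112.0.0/12 -> H1 at depth 12
  add 0.0.0.0/0 -> H3 at depth 0
  - 112.0.0.0/4 clear@4
  add 113.140.0.0/16 -> H0 at depth 16
  ? 152.112.64.171  path d0:H3→d1:-→d2:-→d3:-→d4:-→d5:-→d6:-→d7:-→d8:-→d9:-→d10:-→d11:-→d12:H1  best=H1
  ? 40.132.107.231  path d0:H3→d1:-→d2:-→d3:-→d4:-→d5:-→d6:-→d7:-→d8:-→d9:-→d10:-→d11:-→d12:-→d13:-→d14:-→d15:-→d16:H4→d17:-  best=H4
  ? 40.132.44.97  path d0:H3→d1:-→d2:-→d3:-→d4:-→d5:-→d6:-→d7:-→d8:-→d9:-→d10:-→d11:-→d12:-→d13:-→d14:-→d15:-→d16:H4→d17:-→d18:-→d19:-→d20:-→d21:-→d22:-→d23:-→d24:H6→d25:-→d26:-→d27:-→d28:H0  best=H0
  add 152.0.0.0/7 -> H3 at depth 7
  ? 40.132.44.11  path d0:H3→d1:-→d2:-→d3:-→d4:-→d5:-→d6:-→d7:-→d8:-→d9:-→d10:-→d11:-→d12:-→d13:-→d14:-→d15:-→d16:H4→d17:-→d18:-→d19:-→d20:-→d21:-→d22:-→d23:-→d24:H6→d25:-  best=H6
  ? 40.132.44.105  path d0:H3→d1:-→d2:-→d3:-→d4:-→d5:-→d6:-→d7:-→d8:-→d9:-→d10:-→d11:-→d12:-→d13:-→d14:-→d15:-→d16:H4→d17:-→d18:-→d19:-→d20:-→d21:-→d22:-→d23:-→d24:H6→d25:-→d26:-→d27:-→d28:H0  best=H0

== LOOKUPS ==
["H3","H3","H3","H5","H0","H5","H1","H4","H0","H6","H0"]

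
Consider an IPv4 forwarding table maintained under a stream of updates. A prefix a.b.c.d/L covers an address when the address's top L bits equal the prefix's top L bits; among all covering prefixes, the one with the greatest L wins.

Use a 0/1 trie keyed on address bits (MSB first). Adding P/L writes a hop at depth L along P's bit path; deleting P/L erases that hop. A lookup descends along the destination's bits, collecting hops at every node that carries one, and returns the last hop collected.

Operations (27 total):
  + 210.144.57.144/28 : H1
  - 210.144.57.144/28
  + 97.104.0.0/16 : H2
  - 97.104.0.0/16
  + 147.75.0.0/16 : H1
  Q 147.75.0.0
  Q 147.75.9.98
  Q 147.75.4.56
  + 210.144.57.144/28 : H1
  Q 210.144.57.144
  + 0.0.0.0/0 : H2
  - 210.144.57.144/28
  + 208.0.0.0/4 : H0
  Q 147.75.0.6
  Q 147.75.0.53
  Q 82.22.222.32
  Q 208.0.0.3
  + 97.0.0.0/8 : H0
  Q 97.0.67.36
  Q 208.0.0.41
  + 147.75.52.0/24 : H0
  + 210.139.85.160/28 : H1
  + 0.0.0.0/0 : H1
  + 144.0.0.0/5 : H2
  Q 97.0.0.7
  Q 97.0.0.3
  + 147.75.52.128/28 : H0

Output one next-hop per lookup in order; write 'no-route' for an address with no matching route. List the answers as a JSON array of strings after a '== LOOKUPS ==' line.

Apply in order:
  + 210.144.57.144/28 (H1) depth=28
  del 210.144.57.144/28 (clear depth 28)
  + 97.104.0.0/16 (H2) depth=16
  del 97.104.0.0/16 (clear depth 16)
  + 147.75.0.0/16 (H1) depth=16
  lookup 147.75.0.0: bits 1001001101001011 walk d0:-→d1:-→d2:-→d3:-→d4:-→d5:-→d6:-→d7:-→d8:-→d9:-→d10:-→d11:-→d12:-→d13:-→d14:-→d15:-→d16:H1 -> H1
  lookup 147.75.9.98: bits 1001001101001011 walk d0:-→d1:-→d2:-→d3:-→d4:-→d5:-→d6:-→d7:-→d8:-→d9:-→d10:-→d11:-→d12:-→d13:-→d14:-→d15:-→d16:H1 -> H1
  lookup 147.75.4.56: bits 1001001101001011 walk d0:-→d1:-→d2:-→d3:-→d4:-→d5:-→d6:-→d7:-→d8:-→d9:-→d10:-→d11:-→d12:-→d13:-→d14:-→d15:-→d16:H1 -> H1
  + 210.144.57.144/28 (H1) depth=28
  lookup 210.144.57.144: bits 1101001010010000001110011001 walk d0:-→d1:-→d2:-→d3:-→d4:-→d5:-→d6:-→d7:-→d8:-→d9:-→d10:-→d11:-→d12:-→d13:-→d14:-→d15:-→d16:-→d17:-→d18:-→d19:-→d20:-→d21:-→d22:-→d23:-→d24:-→d25:-→d26:-→d27:-→d28:H1 -> H1
  + 0.0.0.0/0 (H2) depth=0
  del 210.144.57.144/28 (clear depth 28)
  + 208.0.0.0/4 (H0) depth=4
  lookup 147.75.0.6: bits 1001001101001011 walk d0:H2→d1:-→d2:-→d3:-→d4:-→d5:-→d6:-→d7:-→d8:-→d9:-→d10:-→d11:-→d12:-→d13:-→d14:-→d15:-→d16:H1 -> H1
  lookup 147.75.0.53: bits 1001001101001011 walk d0:H2→d1:-→d2:-→d3:-→d4:-→d5:-→d6:-→d7:-→d8:-→d9:-→d10:-→d11:-→d12:-→d13:-→d14:-→d15:-→d16:H1 -> H1
  lookup 82.22.222.32: bits 01 walk d0:H2→d1:-→d2:- -> H2
  lookup 208.0.0.3: bits 110100 walk d0:H2→d1:-→d2:-→d3:-→d4:H0→d5:-→d6:- -> H0
  + 97.0.0.0/8 (H0) depth=8
  lookup 97.0.67.36: bits 011000010 walk d0:H2→d1:-→d2:-→d3:-→d4:-→d5:-→d6:-→d7:-→d8:H0→d9:- -> H0
  lookup 208.0.0.41: bits 110100 walk d0:H2→d1:-→d2:-→d3:-→d4:H0→d5:-→d6:- -> H0
  + 147.75.52.0/24 (H0) depth=24
  + 210.139.85.160/28 (H1) depth=28
  + 0.0.0.0/0 (H1) depth=0
  + 144.0.0.0/5 (H2) depth=5
  lookup 97.0.0.7: bits 011000010 walk d0:H1→d1:-→d2:-→d3:-→d4:-→d5:-→d6:-→d7:-→d8:H0→d9:- -> H0
  lookup 97.0.0.3: bits 011000010 walk d0:H1→d1:-→d2:-→d3:-→d4:-→d5:-→d6:-→d7:-→d8:H0→d9:- -> H0
  + 147.75.52.128/28 (H0) depth=28

== LOOKUPS ==
["H1","H1","H1","H1","H1","H1","H2","H0","H0","H0","H0","H0"]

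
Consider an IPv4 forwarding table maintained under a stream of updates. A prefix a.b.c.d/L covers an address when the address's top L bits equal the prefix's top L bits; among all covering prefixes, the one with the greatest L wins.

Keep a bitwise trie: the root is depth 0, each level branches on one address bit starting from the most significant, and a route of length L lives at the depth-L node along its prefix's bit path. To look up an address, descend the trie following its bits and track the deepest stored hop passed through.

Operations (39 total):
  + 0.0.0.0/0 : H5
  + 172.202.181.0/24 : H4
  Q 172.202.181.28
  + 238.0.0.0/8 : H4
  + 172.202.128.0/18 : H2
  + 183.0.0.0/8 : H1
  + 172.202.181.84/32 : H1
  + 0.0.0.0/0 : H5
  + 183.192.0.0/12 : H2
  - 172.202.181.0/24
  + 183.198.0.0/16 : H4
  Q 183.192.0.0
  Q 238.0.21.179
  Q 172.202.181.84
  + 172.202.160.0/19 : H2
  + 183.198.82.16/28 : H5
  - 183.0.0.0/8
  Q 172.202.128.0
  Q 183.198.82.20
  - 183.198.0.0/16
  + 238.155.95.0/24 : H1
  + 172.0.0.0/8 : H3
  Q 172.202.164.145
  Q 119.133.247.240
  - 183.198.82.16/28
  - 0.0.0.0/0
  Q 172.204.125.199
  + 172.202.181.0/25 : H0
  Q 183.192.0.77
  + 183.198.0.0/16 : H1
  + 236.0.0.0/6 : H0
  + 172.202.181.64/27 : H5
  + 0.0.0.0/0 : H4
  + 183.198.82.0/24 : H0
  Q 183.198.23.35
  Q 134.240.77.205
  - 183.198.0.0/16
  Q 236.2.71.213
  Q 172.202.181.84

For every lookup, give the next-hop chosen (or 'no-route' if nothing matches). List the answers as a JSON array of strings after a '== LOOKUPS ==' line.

Process each operation:
  + 0.0.0.0/0 (H5) depth=0
  + 172.202.181.0/24 (H4) depth=24
  lookup 172.202.181.28: bits 101011001100101010110101 walk d0:H5→d1:-→d2:-→d3:-→d4:-→d5:-→d6:-→d7:-→d8:-→d9:-→d10:-→d11:-→d12:-→d13:-→d14:-→d15:-→d16:-→d17:-→d18:-→d19:-→d20:-→d21:-→d22:-→d23:-→d24:H4 -> H4
  + 238.0.0.0/8 (H4) depth=8
  + 172.202.128.0/18 (H2) depth=18
  + 183.0.0.0/8 (H1) depth=8
  + 172.202.181.84/32 (H1) depth=32
  + 0.0.0.0/0 (H5) depth=0
  + 183.192.0.0/12 (H2) depth=12
  del 172.202.181.0/24 (clear depth 24)
  + 183.198.0.0/16 (H4) depth=16
  lookup 183.192.0.0: bits 1011011111000 walk d0:H5→d1:-→d2:-→d3:-→d4:-→d5:-→d6:-→d7:-→d8:H1→d9:-→d10:-→d11:-→d12:H2→d13:- -> H2
  lookup 238.0.21.179: bits 11101110 walk d0:H5→d1:-→d2:-→d3:-→d4:-→d5:-→d6:-→d7:-→d8:H4 -> H4
  lookup 172.202.181.84: bits 10101100110010101011010101010100 walk d0:H5→d1:-→d2:-→d3:-→d4:-→d5:-→d6:-→d7:-→d8:-→d9:-→d10:-→d11:-→d12:-→d13:-→d14:-→d15:-→d16:-→d17:-→d18:H2→d19:-→d20:-→d21:-→d22:-→d23:-→d24:-→d25:-→d26:-→d27:-→d28:-→d29:-→d30:-→d31:-→d32:H1 -> H1
  + 172.202.160.0/19 (H2) depth=19
  + 183.198.82.16/28 (H5) depth=28
  del 183.0.0.0/8 (clear depth 8)
  lookup 172.202.128.0: bits 101011001100101010 walk d0:H5→d1:-→d2:-→d3:-→d4:-→d5:-→d6:-→d7:-→d8:-→d9:-→d10:-→d11:-→d12:-→d13:-→d14:-→d15:-→d16:-→d17:-→d18:H2 -> H2
  lookup 183.198.82.20: bits 1011011111000110010100100001 walk d0:H5→d1:-→d2:-→d3:-→d4:-→d5:-→d6:-→d7:-→d8:-→d9:-→d10:-→d11:-→d12:H2→d13:-→d14:-→d15:-→d16:H4→d17:-→d18:-→d19:-→d20:-→d21:-→d22:-→d23:-→d24:-→d25:-→d26:-→d27:-→d28:H5 -> H5
  del 183.198.0.0/16 (clear depth 16)
  + 238.155.95.0/24 (H1) depth=24
  + 172.0.0.0/8 (H3) depth=8
  lookup 172.202.164.145: bits 1010110011001010101 walk d0:H5→d1:-→d2:-→d3:-→d4:-→d5:-→d6:-→d7:-→d8:H3→d9:-→d10:-→d11:-→d12:-→d13:-→d14:-→d15:-→d16:-→d17:-→d18:H2→d19:H2 -> H2
  lookup 119.133.247.240: bits ε walk d0:H5 -> H5
  del 183.198.82.16/28 (clear depth 28)
  del 0.0.0.0/0 (clear depth 0)
  lookup 172.204.125.199: bits 1010110011001 walk d0:-→d1:-→d2:-→d3:-→d4:-→d5:-→d6:-→d7:-→d8:H3→d9:-→d10:-→d11:-→d12:-→d13:- -> H3
  + 172.202.181.0/25 (H0) depth=25
  lookup 183.192.0.77: bits 1011011111000 walk d0:-→d1:-→d2:-→d3:-→d4:-→d5:-→d6:-→d7:-→d8:-→d9:-→d10:-→d11:-→d12:H2→d13:- -> H2
  + 183.198.0.0/16 (H1) depth=16
  + 236.0.0.0/6 (H0) depth=6
  + 172.202.181.64/27 (H5) depth=27
  + 0.0.0.0/0 (H4) depth=0
  + 183.198.82.0/24 (H0) depth=24
  lookup 183.198.23.35: bits 10110111110001100 walk d0:H4→d1:-→d2:-→d3:-→d4:-→d5:-→d6:-→d7:-→d8:-→d9:-→d10:-→d11:-→d12:H2→d13:-→d14:-→d15:-→d16:H1→d17:- -> H1
  lookup 134.240.77.205: bits 10 walk d0:H4→d1:-→d2:- -> H4
  del 183.198.0.0/16 (clear depth 16)
  lookup 236.2.71.213: bits 111011 walk d0:H4→d1:-→d2:-→d3:-→d4:-→d5:-→d6:H0 -> H0
  lookup 172.202.181.84: bits 10101100110010101011010101010100 walk d0:H4→d1:-→d2:-→d3:-→d4:-→d5:-→d6:-→d7:-→d8:H3→d9:-→d10:-→d11:-→d12:-→d13:-→d14:-→d15:-→d16:-→d17:-→d18:H2→d19:H2→d20:-→d21:-→d22:-→d23:-→d24:-→d25:H0→d26:-→d27:H5→d28:-→d29:-→d30:-→d31:-→d32:H1 -> H1

== LOOKUPS ==
["H4","H2","H4","H1","H2","H5","H2","H5","H3","H2","H1","H4","H0","H1"]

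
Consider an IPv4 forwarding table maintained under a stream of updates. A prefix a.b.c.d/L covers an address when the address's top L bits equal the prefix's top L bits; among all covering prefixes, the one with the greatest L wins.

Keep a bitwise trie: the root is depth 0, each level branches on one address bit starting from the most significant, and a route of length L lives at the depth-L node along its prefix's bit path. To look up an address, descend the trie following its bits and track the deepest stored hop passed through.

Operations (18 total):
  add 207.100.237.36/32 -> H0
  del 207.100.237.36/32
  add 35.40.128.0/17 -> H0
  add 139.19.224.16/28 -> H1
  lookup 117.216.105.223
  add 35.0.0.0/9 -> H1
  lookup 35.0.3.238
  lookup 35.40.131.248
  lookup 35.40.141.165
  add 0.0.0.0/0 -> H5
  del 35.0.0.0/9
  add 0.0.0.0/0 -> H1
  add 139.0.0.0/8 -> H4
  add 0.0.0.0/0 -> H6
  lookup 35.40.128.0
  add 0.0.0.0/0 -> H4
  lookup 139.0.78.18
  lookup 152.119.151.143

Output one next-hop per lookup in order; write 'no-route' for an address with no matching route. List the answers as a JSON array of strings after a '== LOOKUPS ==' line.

Process each operation:
  add 207.100.237.36/32 -> H0 at depth 32
  del 207.100.237.36/32 (clear depth 32)
  add 35.40.128.0/17 -> H0 at depth 17
  add 139.19.224.16/28 -> H1 at depth 28
  lookup 117.216.105.223: bits 0 walk d0:-→d1:- -> no-route
  add 35.0.0.0/9 -> H1 at depth 9
  lookup 35.0.3.238: bits 0010001100 walk d0:-→d1:-→d2:-→d3:-→d4:-→d5:-→d6:-→d7:-→d8:-→d9:H1→d10:- -> H1
  lookup 35.40.131.248: bits 00100011001010001 walk d0:-→d1:-→d2:-→d3:-→d4:-→d5:-→d6:-→d7:-→d8:-→d9:H1→d10:-→d11:-→d12:-→d13:-→d14:-→d15:-→d16:-→d17:H0 -> H0
  lookup 35.40.141.165: bits 00100011001010001 walk d0:-→d1:-→d2:-→d3:-→d4:-→d5:-→d6:-→d7:-→d8:-→d9:H1→d10:-→d11:-→d12:-→d13:-→d14:-→d15:-→d16:-→d17:H0 -> H0
  add 0.0.0.0/0 -> H5 at depth 0
  del 35.0.0.0/9 (clear depth 9)
  add 0.0.0.0/0 -> H1 at depth 0
  add 139.0.0.0/8 -> H4 at depth 8
  add 0.0.0.0/0 -> H6 at depth 0
  lookup 35.40.128.0: bits 00100011001010001 walk d0:H6→d1:-→d2:-→d3:-→d4:-→d5:-→d6:-→d7:-→d8:-→d9:-→d10:-→d11:-→d12:-→d13:-→d14:-→d15:-→d16:-→d17:H0 -> H0
  add 0.0.0.0/0 -> H4 at depth 0
  lookup 139.0.78.18: bits 10001011000 walk d0:H4→d1:-→d2:-→d3:-→d4:-→d5:-→d6:-→d7:-→d8:H4→d9:-→d10:-→d11:- -> H4
  lookup 152.119.151.143: bits 100 walk d0:H4→d1:-→d2:-→d3:- -> H4

== LOOKUPS ==
["no-route","H1","H0","H0","H0","H4","H4"]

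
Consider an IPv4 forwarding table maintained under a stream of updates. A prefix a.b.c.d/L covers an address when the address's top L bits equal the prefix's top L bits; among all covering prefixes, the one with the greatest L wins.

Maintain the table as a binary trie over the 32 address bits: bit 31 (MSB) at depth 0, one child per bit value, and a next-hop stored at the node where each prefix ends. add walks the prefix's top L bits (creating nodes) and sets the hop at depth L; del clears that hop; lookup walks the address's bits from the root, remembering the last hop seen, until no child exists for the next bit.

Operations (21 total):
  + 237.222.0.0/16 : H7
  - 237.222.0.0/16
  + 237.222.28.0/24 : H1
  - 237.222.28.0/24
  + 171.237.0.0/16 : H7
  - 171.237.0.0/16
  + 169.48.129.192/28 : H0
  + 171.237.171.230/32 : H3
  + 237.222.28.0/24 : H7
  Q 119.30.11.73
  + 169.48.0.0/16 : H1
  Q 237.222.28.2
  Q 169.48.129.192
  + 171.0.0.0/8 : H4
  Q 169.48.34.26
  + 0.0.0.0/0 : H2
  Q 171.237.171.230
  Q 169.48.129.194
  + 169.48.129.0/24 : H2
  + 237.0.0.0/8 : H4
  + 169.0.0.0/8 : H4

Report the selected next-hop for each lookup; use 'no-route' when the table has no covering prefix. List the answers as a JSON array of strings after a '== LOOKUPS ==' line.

Apply in order:
  + 237.222.0.0/16 (H7) depth=16
  - 237.222.0.0/16 clear@16
  + 237.222.28.0/24 (H1) depth=24
  - 237.222.28.0/24 clear@24
  + 171.237.0.0/16 (H7) depth=16
  - 171.237.0.0/16 clear@16
  + 169.48.129.192/28 (H0) depth=28
  + 171.237.171.230/32 (H3) depth=32
  + 237.222.28.0/24 (H7) depth=24
  ? 119.30.11.73  path d0:-  best=no-route
  + 169.48.0.0/16 (H1) depth=16
  ? 237.222.28.2  path d0:-→d1:-→d2:-→d3:-→d4:-→d5:-→d6:-→d7:-→d8:-→d9:-→d10:-→d11:-→d12:-→d13:-→d14:-→d15:-→d16:-→d17:-→d18:-→d19:-→d20:-→d21:-→d22:-→d23:-→d24:H7  best=H7
  ? 169.48.129.192  path d0:-→d1:-→d2:-→d3:-→d4:-→d5:-→d6:-→d7:-→d8:-→d9:-→d10:-→d11:-→d12:-→d13:-→d14:-→d15:-→d16:H1→d17:-→d18:-→d19:-→d20:-→d21:-→d22:-→d23:-→d24:-→d25:-→d26:-→d27:-→d28:H0  best=H0
  + 171.0.0.0/8 (H4) depth=8
  ? 169.48.34.26  path d0:-→d1:-→d2:-→d3:-→d4:-→d5:-→d6:-→d7:-→d8:-→d9:-→d10:-→d11:-→d12:-→d13:-→d14:-→d15:-→d16:H1  best=H1
  + 0.0.0.0/0 (H2) depth=0
  ? 171.237.171.230  path d0:H2→d1:-→d2:-→d3:-→d4:-→d5:-→d6:-→d7:-→d8:H4→d9:-→d10:-→d11:-→d12:-→d13:-→d14:-→d15:-→d16:-→d17:-→d18:-→d19:-→d20:-→d21:-→d22:-→d23:-→d24:-→d25:-→d26:-→d27:-→d28:-→d29:-→d30:-→d31:-→d32:H3  best=H3
  ? 169.48.129.194  path d0:H2→d1:-→d2:-→d3:-→d4:-→d5:-→d6:-→d7:-→d8:-→d9:-→d10:-→d11:-→d12:-→d13:-→d14:-→d15:-→d16:H1→d17:-→d18:-→d19:-→d20:-→d21:-→d22:-→d23:-→d24:-→d25:-→d26:-→d27:-→d28:H0  best=H0
  + 169.48.129.0/24 (H2) depth=24
  + 237.0.0.0/8 (H4) depth=8
  + 169.0.0.0/8 (H4) depth=8

== LOOKUPS ==
["no-route","H7","H0","H1","H3","H0"]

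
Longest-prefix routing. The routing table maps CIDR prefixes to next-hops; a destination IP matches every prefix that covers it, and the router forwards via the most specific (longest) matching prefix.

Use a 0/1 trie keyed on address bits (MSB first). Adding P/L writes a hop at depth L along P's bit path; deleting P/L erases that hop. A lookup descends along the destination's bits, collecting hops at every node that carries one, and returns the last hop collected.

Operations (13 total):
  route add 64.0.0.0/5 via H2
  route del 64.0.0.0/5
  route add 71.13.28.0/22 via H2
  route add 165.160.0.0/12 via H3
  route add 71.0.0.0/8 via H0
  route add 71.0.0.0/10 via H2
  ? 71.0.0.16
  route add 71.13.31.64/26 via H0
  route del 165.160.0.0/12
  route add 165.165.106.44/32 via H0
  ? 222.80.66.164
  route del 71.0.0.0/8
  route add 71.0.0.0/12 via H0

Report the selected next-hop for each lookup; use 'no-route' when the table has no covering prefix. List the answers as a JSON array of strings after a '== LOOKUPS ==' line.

Apply in order:
  add 64.0.0.0/5 -> H2 at depth 5
  - 64.0.0.0/5 clear@5
  add 71.13.28.0/22 -> H2 at depth 22
  add 165.160.0.0/12 -> H3 at depth 12
  add 71.0.0.0/8 -> H0 at depth 8
  add 71.0.0.0/10 -> H2 at depth 10
  lookup 71.0.0.16: bits 010001110000 walk d0:-→d1:-→d2:-→d3:-→d4:-→d5:-→d6:-→d7:-→d8:H0→d9:-→d10:H2→d11:-→d12:- -> H2
  add 71.13.31.64/26 -> H0 at depth 26
  - 165.160.0.0/12 clear@12
  add 165.165.106.44/32 -> H0 at depth 32
  lookup 222.80.66.164: bits 1 walk d0:-→d1:- -> no-route
  - 71.0.0.0/8 clear@8
  add 71.0.0.0/12 -> H0 at depth 12

== LOOKUPS ==
["H2","no-route"]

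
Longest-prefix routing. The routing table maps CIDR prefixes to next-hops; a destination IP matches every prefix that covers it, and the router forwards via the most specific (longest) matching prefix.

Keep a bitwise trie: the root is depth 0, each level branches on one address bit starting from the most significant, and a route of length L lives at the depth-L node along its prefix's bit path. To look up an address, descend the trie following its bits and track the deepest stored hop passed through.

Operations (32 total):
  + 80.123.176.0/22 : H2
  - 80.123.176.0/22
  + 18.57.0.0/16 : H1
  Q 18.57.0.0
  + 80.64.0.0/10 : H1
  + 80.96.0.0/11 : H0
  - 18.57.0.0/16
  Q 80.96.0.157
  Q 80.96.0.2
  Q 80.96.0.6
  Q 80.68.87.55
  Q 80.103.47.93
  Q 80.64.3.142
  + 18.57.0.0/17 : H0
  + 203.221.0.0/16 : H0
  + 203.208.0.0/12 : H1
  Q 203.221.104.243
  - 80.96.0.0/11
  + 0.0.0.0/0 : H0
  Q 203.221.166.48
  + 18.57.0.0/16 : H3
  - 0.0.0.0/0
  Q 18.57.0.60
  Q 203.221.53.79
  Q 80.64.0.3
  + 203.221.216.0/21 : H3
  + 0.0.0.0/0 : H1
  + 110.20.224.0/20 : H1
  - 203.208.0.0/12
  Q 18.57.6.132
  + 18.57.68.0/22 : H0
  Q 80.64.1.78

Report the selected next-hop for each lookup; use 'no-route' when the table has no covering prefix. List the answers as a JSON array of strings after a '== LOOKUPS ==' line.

Apply in order:
  add 80.123.176.0/22 -> H2 at depth 22
  del 80.123.176.0/22 (clear depth 22)
  add 18.57.0.0/16 -> H1 at depth 16
  ? 18.57.0.0  path d0:-→d1:-→d2:-→d3:-→d4:-→d5:-→d6:-→d7:-→d8:-→d9:-→d10:-→d11:-→d12:-→d13:-→d14:-→d15:-→d16:H1  best=H1
  add 80.64.0.0/10 -> H1 at depth 10
  add 80.96.0.0/11 -> H0 at depth 11
  del 18.57.0.0/16 (clear depth 16)
  ? 80.96.0.157  path d0:-→d1:-→d2:-→d3:-→d4:-→d5:-→d6:-→d7:-→d8:-→d9:-→d10:H1→d11:H0  best=H0
  ? 80.96.0.2  path d0:-→d1:-→d2:-→d3:-→d4:-→d5:-→d6:-→d7:-→d8:-→d9:-→d10:H1→d11:H0  best=H0
  ? 80.96.0.6  path d0:-→d1:-→d2:-→d3:-→d4:-→d5:-→d6:-→d7:-→d8:-→d9:-→d10:H1→d11:H0  best=H0
  ? 80.68.87.55  path d0:-→d1:-→d2:-→d3:-→d4:-→d5:-→d6:-→d7:-→d8:-→d9:-→d10:H1  best=H1
  ? 80.103.47.93  path d0:-→d1:-→d2:-→d3:-→d4:-→d5:-→d6:-→d7:-→d8:-→d9:-→d10:H1→d11:H0  best=H0
  ? 80.64.3.142  path d0:-→d1:-→d2:-→d3:-→d4:-→d5:-→d6:-→d7:-→d8:-→d9:-→d10:H1  best=H1
  add 18.57.0.0/17 -> H0 at depth 17
  add 203.221.0.0/16 -> H0 at depth 16
  add 203.208.0.0/12 -> H1 at depth 12
  ? 203.221.104.243  path d0:-→d1:-→d2:-→d3:-→d4:-→d5:-→d6:-→d7:-→d8:-→d9:-→d10:-→d11:-→d12:H1→d13:-→d14:-→d15:-→d16:H0  best=H0
  del 80.96.0.0/11 (clear depth 11)
  add 0.0.0.0/0 -> H0 at depth 0
  ? 203.221.166.48  path d0:H0→d1:-→d2:-→d3:-→d4:-→d5:-→d6:-→d7:-→d8:-→d9:-→d10:-→d11:-→d12:H1→d13:-→d14:-→d15:-→d16:H0  best=H0
  add 18.57.0.0/16 -> H3 at depth 16
  del 0.0.0.0/0 (clear depth 0)
  ? 18.57.0.60  path d0:-→d1:-→d2:-→d3:-→d4:-→d5:-→d6:-→d7:-→d8:-→d9:-→d10:-→d11:-→d12:-→d13:-→d14:-→d15:-→d16:H3→d17:H0  best=H0
  ? 203.221.53.79  path d0:-→d1:-→d2:-→d3:-→d4:-→d5:-→d6:-→d7:-→d8:-→d9:-→d10:-→d11:-→d12:H1→d13:-→d14:-→d15:-→d16:H0  best=H0
  ? 80.64.0.3  path d0:-→d1:-→d2:-→d3:-→d4:-→d5:-→d6:-→d7:-→d8:-→d9:-→d10:H1  best=H1
  add 203.221.216.0/21 -> H3 at depth 21
  add 0.0.0.0/0 -> H1 at depth 0
  add 110.20.224.0/20 -> H1 at depth 20
  del 203.208.0.0/12 (clear depth 12)
  ? 18.57.6.132  path d0:H1→d1:-→d2:-→d3:-→d4:-→d5:-→d6:-→d7:-→d8:-→d9:-→d10:-→d11:-→d12:-→d13:-→d14:-→d15:-→d16:H3→d17:H0  best=H0
  add 18.57.68.0/22 -> H0 at depth 22
  ? 80.64.1.78  path d0:H1→d1:-→d2:-→d3:-→d4:-→d5:-→d6:-→d7:-→d8:-→d9:-→d10:H1  best=H1

== LOOKUPS ==
["H1","H0","H0","H0","H1","H0","H1","H0","H0","H0","H0","H1","H0","H1"]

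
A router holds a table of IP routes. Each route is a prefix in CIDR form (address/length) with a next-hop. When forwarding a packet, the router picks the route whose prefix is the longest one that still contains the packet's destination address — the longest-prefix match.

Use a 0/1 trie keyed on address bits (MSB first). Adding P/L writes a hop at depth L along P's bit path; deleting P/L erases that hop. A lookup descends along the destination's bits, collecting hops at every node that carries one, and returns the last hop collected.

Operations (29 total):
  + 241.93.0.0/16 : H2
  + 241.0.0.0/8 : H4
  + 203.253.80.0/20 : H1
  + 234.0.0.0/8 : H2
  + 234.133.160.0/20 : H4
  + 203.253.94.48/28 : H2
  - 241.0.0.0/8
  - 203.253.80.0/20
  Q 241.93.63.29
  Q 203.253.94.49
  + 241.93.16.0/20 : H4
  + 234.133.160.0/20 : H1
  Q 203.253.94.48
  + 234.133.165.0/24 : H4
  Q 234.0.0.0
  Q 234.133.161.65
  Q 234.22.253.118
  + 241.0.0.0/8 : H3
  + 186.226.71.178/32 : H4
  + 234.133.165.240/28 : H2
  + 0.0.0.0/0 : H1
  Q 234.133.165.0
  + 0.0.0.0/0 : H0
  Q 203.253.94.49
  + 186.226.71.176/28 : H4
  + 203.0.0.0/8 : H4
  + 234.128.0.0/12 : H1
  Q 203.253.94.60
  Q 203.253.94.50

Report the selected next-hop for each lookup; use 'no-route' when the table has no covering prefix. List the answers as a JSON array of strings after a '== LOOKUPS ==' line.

Process each operation:
  add 241.93.0.0/16 -> H2 at depth 16
  add 241.0.0.0/8 -> H4 at depth 8
  add 203.253.80.0/20 -> H1 at depth 20
  add 234.0.0.0/8 -> H2 at depth 8
  add 234.133.160.0/20 -> H4 at depth 20
  add 203.253.94.48/28 -> H2 at depth 28
  - 241.0.0.0/8 clear@8
  - 203.253.80.0/20 clear@20
  lookup 241.93.63.29: bits 1111000101011101 walk d0:-→d1:-→d2:-→d3:-→d4:-→d5:-→d6:-→d7:-→d8:-→d9:-→d10:-→d11:-→d12:-→d13:-→d14:-→d15:-→d16:H2 -> H2
  lookup 203.253.94.49: bits 1100101111111101010111100011 walk d0:-→d1:-→d2:-→d3:-→d4:-→d5:-→d6:-→d7:-→d8:-→d9:-→d10:-→d11:-→d12:-→d13:-→d14:-→d15:-→d16:-→d17:-→d18:-→d19:-→d20:-→d21:-→d22:-→d23:-→d24:-→d25:-→d26:-→d27:-→d28:H2 -> H2
  add 241.93.16.0/20 -> H4 at depth 20
  add 234.133.160.0/20 -> H1 at depth 20
  lookup 203.253.94.48: bits 1100101111111101010111100011 walk d0:-→d1:-→d2:-→d3:-→d4:-→d5:-→d6:-→d7:-→d8:-→d9:-→d10:-→d11:-→d12:-→d13:-→d14:-→d15:-→d16:-→d17:-→d18:-→d19:-→d20:-→d21:-→d22:-→d23:-→d24:-→d25:-→d26:-→d27:-→d28:H2 -> H2
  add 234.133.165.0/24 -> H4 at depth 24
  lookup 234.0.0.0: bits 11101010 walk d0:-→d1:-→d2:-→d3:-→d4:-→d5:-→d6:-→d7:-→d8:H2 -> H2
  lookup 234.133.161.65: bits 111010101000010110100 walk d0:-→d1:-→d2:-→d3:-→d4:-→d5:-→d6:-→d7:-→d8:H2→d9:-→d10:-→d11:-→d12:-→d13:-→d14:-→d15:-→d16:-→d17:-→d18:-→d19:-→d20:H1→d21:- -> H1
  lookup 234.22.253.118: bits 11101010 walk d0:-→d1:-→d2:-→d3:-→d4:-→d5:-→d6:-→d7:-→d8:H2 -> H2
  add 241.0.0.0/8 -> H3 at depth 8
  add 186.226.71.178/32 -> H4 at depth 32
  add 234.133.165.240/28 -> H2 at depth 28
  add 0.0.0.0/0 -> H1 at depth 0
  lookup 234.133.165.0: bits 111010101000010110100101 walk d0:H1→d1:-→d2:-→d3:-→d4:-→d5:-→d6:-→d7:-→d8:H2→d9:-→d10:-→d11:-→d12:-→d13:-→d14:-→d15:-→d16:-→d17:-→d18:-→d19:-→d20:H1→d21:-→d22:-→d23:-→d24:H4 -> H4
  add 0.0.0.0/0 -> H0 at depth 0
  lookup 203.253.94.49: bits 1100101111111101010111100011 walk d0:H0→d1:-→d2:-→d3:-→d4:-→d5:-→d6:-→d7:-→d8:-→d9:-→d10:-→d11:-→d12:-→d13:-→d14:-→d15:-→d16:-→d17:-→d18:-→d19:-→d20:-→d21:-→d22:-→d23:-→d24:-→d25:-→d26:-→d27:-→d28:H2 -> H2
  add 186.226.71.176/28 -> H4 at depth 28
  add 203.0.0.0/8 -> H4 at depth 8
  add 234.128.0.0/12 -> H1 at depth 12
  lookup 203.253.94.60: bits 1100101111111101010111100011 walk d0:H0→d1:-→d2:-→d3:-→d4:-→d5:-→d6:-→d7:-→d8:H4→d9:-→d10:-→d11:-→d12:-→d13:-→d14:-→d15:-→d16:-→d17:-→d18:-→d19:-→d20:-→d21:-→d22:-→d23:-→d24:-→d25:-→d26:-→d27:-→d28:H2 -> H2
  lookup 203.253.94.50: bits 1100101111111101010111100011 walk d0:H0→d1:-→d2:-→d3:-→d4:-→d5:-→d6:-→d7:-→d8:H4→d9:-→d10:-→d11:-→d12:-→d13:-→d14:-→d15:-→d16:-→d17:-→d18:-→d19:-→d20:-→d21:-→d22:-→d23:-→d24:-→d25:-→d26:-→d27:-→d28:H2 -> H2

== LOOKUPS ==
["H2","H2","H2","H2","H1","H2","H4","H2","H2","H2"]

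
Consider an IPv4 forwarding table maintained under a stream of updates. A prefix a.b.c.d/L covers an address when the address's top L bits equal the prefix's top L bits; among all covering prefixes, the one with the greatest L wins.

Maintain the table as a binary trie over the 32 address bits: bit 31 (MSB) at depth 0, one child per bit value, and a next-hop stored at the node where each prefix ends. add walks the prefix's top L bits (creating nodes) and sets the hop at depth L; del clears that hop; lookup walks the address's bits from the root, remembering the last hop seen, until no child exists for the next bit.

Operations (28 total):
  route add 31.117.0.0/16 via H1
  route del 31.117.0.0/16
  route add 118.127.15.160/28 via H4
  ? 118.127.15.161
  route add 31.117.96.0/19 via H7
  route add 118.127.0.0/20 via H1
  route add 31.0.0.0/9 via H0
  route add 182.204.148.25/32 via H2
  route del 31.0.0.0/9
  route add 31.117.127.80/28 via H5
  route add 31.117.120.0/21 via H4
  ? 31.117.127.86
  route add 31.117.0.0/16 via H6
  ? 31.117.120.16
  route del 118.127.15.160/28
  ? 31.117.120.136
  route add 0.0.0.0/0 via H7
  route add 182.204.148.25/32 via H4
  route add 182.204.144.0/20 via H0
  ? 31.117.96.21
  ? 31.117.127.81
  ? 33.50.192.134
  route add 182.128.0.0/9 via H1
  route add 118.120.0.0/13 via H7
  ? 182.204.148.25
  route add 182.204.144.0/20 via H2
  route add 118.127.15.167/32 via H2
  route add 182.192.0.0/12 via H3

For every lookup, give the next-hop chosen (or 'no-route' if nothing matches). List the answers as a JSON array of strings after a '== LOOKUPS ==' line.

Trace:
  add 31.117.0.0/16 -> H1 at depth 16
  del 31.117.0.0/16 (clear depth 16)
  add 118.127.15.160/28 -> H4 at depth 28
  Q 118.127.15.161: descend 0111011001111111000011111010 ; hops seen [H4] ; pick H4
  add 31.117.96.0/19 -> H7 at depth 19
  add 118.127.0.0/20 -> H1 at depth 20
  add 31.0.0.0/9 -> H0 at depth 9
  add 182.204.148.25/32 -> H2 at depth 32
  del 31.0.0.0/9 (clear depth 9)
  add 31.117.127.80/28 -> H5 at depth 28
  add 31.117.120.0/21 -> H4 at depth 21
  Q 31.117.127.86: descend 0001111101110101011111110101 ; hops seen [H7,H4,H5] ; pick H5
  add 31.117.0.0/16 -> H6 at depth 16
  Q 31.117.120.16: descend 000111110111010101111 ; hops seen [H6,H7,H4] ; pick H4
  del 118.127.15.160/28 (clear depth 28)
  Q 31.117.120.136: descend 000111110111010101111 ; hops seen [H6,H7,H4] ; pick H4
  add 0.0.0.0/0 -> H7 at depth 0
  add 182.204.148.25/32 -> H4 at depth 32
  add 182.204.144.0/20 -> H0 at depth 20
  Q 31.117.96.21: descend 0001111101110101011 ; hops seen [H7,H6,H7] ; pick H7
  Q 31.117.127.81: descend 0001111101110101011111110101 ; hops seen [H7,H6,H7,H4,H5] ; pick H5
  Q 33.50.192.134: descend 00 ; hops seen [H7] ; pick H7
  add 182.128.0.0/9 -> H1 at depth 9
  add 118.120.0.0/13 -> H7 at depth 13
  Q 182.204.148.25: descend 10110110110011001001010000011001 ; hops seen [H7,H1,H0,H4] ; pick H4
  add 182.204.144.0/20 -> H2 at depth 20
  add 118.127.15.167/32 -> H2 at depth 32
  add 182.192.0.0/12 -> H3 at depth 12

== LOOKUPS ==
["H4","H5","H4","H4","H7","H5","H7","H4"]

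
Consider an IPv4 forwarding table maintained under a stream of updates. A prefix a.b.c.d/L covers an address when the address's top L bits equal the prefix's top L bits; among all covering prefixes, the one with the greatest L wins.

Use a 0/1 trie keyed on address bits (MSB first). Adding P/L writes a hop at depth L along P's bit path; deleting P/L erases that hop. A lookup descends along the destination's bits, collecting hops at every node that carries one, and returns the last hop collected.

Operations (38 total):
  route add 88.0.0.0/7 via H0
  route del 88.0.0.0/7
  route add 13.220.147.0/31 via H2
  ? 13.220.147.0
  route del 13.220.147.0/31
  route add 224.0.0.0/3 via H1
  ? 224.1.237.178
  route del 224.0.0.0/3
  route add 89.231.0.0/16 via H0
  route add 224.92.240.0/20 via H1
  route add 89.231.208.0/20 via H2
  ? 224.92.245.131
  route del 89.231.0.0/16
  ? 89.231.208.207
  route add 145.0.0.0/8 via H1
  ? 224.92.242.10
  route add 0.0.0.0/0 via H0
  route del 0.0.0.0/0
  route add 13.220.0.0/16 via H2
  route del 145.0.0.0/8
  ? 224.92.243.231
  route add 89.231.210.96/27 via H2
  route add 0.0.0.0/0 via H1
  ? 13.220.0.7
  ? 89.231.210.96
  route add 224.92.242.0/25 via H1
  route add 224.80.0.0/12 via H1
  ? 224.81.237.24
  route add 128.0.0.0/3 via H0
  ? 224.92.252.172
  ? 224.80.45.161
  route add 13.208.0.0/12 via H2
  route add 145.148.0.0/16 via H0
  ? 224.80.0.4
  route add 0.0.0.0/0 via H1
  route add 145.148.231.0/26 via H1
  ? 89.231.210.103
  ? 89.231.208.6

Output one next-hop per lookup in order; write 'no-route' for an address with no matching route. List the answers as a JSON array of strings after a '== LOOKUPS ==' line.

Apply in order:
  + 88.0.0.0/7 (H0) depth=7
  - 88.0.0.0/7 clear@7
  + 13.220.147.0/31 (H2) depth=31
  ? 13.220.147.0  path d0:-→d1:-→d2:-→d3:-→d4:-→d5:-→d6:-→d7:-→d8:-→d9:-→d10:-→d11:-→d12:-→d13:-→d14:-→d15:-→d16:-→d17:-→d18:-→d19:-→d20:-→d21:-→d22:-→d23:-→d24:-→d25:-→d26:-→d27:-→d28:-→d29:-→d30:-→d31:H2  best=H2
  - 13.220.147.0/31 clear@31
  + 224.0.0.0/3 (H1) depth=3
  ? 224.1.237.178  path d0:-→d1:-→d2:-→d3:H1  best=H1
  - 224.0.0.0/3 clear@3
  + 89.231.0.0/16 (H0) depth=16
  + 224.92.240.0/20 (H1) depth=20
  + 89.231.208.0/20 (H2) depth=20
  ? 224.92.245.131  path d0:-→d1:-→d2:-→d3:-→d4:-→d5:-→d6:-→d7:-→d8:-→d9:-→d10:-→d11:-→d12:-→d13:-→d14:-→d15:-→d16:-→d17:-→d18:-→d19:-→d20:H1  best=H1
  - 89.231.0.0/16 clear@16
  ? 89.231.208.207  path d0:-→d1:-→d2:-→d3:-→d4:-→d5:-→d6:-→d7:-→d8:-→d9:-→d10:-→d11:-→d12:-→d13:-→d14:-→d15:-→d16:-→d17:-→d18:-→d19:-→d20:H2  best=H2
  + 145.0.0.0/8 (H1) depth=8
  ? 224.92.242.10  path d0:-→d1:-→d2:-→d3:-→d4:-→d5:-→d6:-→d7:-→d8:-→d9:-→d10:-→d11:-→d12:-→d13:-→d14:-→d15:-→d16:-→d17:-→d18:-→d19:-→d20:H1  best=H1
  + 0.0.0.0/0 (H0) depth=0
  - 0.0.0.0/0 clear@0
  + 13.220.0.0/16 (H2) depth=16
  - 145.0.0.0/8 clear@8
  ? 224.92.243.231  path d0:-→d1:-→d2:-→d3:-→d4:-→d5:-→d6:-→d7:-→d8:-→d9:-→d10:-→d11:-→d12:-→d13:-→d14:-→d15:-→d16:-→d17:-→d18:-→d19:-→d20:H1  best=H1
  + 89.231.210.96/27 (H2) depth=27
  + 0.0.0.0/0 (H1) depth=0
  ? 13.220.0.7  path d0:H1→d1:-→d2:-→d3:-→d4:-→d5:-→d6:-→d7:-→d8:-→d9:-→d10:-→d11:-→d12:-→d13:-→d14:-→d15:-→d16:H2  best=H2
  ? 89.231.210.96  path d0:H1→d1:-→d2:-→d3:-→d4:-→d5:-→d6:-→d7:-→d8:-→d9:-→d10:-→d11:-→d12:-→d13:-→d14:-→d15:-→d16:-→d17:-→d18:-→d19:-→d20:H2→d21:-→d22:-→d23:-→d24:-→d25:-→d26:-→d27:H2  best=H2
  + 224.92.242.0/25 (H1) depth=25
  + 224.80.0.0/12 (H1) depth=12
  ? 224.81.237.24  path d0:H1→d1:-→d2:-→d3:-→d4:-→d5:-→d6:-→d7:-→d8:-→d9:-→d10:-→d11:-→d12:H1  best=H1
  + 128.0.0.0/3 (H0) depth=3
  ? 224.92.252.172  path d0:H1→d1:-→d2:-→d3:-→d4:-→d5:-→d6:-→d7:-→d8:-→d9:-→d10:-→d11:-→d12:H1→d13:-→d14:-→d15:-→d16:-→d17:-→d18:-→d19:-→d20:H1  best=H1
  ? 224.80.45.161  path d0:H1→d1:-→d2:-→d3:-→d4:-→d5:-→d6:-→d7:-→d8:-→d9:-→d10:-→d11:-→d12:H1  best=H1
  + 13.208.0.0/12 (H2) depth=12
  + 145.148.0.0/16 (H0) depth=16
  ? 224.80.0.4  path d0:H1→d1:-→d2:-→d3:-→d4:-→d5:-→d6:-→d7:-→d8:-→d9:-→d10:-→d11:-→d12:H1  best=H1
  + 0.0.0.0/0 (H1) depth=0
  + 145.148.231.0/26 (H1) depth=26
  ? 89.231.210.103  path d0:H1→d1:-→d2:-→d3:-→d4:-→d5:-→d6:-→d7:-→d8:-→d9:-→d10:-→d11:-→d12:-→d13:-→d14:-→d15:-→d16:-→d17:-→d18:-→d19:-→d20:H2→d21:-→d22:-→d23:-→d24:-→d25:-→d26:-→d27:H2  best=H2
  ? 89.231.208.6  path d0:H1→d1:-→d2:-→d3:-→d4:-→d5:-→d6:-→d7:-→d8:-→d9:-→d10:-→d11:-→d12:-→d13:-→d14:-→d15:-→d16:-→d17:-→d18:-→d19:-→d20:H2→d21:-→d22:-  best=H2

== LOOKUPS ==
["H2","H1","H1","H2","H1","H1","H2","H2","H1","H1","H1","H1","H2","H2"]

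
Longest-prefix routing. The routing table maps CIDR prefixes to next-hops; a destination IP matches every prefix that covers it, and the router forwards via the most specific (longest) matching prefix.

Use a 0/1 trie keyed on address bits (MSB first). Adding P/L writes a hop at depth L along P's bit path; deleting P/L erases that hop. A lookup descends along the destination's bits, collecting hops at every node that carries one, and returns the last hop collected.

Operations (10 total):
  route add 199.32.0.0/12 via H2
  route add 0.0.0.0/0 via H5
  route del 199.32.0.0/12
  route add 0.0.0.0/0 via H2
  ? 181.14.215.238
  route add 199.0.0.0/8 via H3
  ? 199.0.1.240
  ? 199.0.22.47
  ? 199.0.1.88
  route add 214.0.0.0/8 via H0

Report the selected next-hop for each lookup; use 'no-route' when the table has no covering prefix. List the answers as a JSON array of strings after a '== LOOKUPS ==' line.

Apply in order:
  + 199.32.0.0/12 (H2) depth=12
  + 0.0.0.0/0 (H5) depth=0
  - 199.32.0.0/12 clear@12
  + 0.0.0.0/0 (H2) depth=0
  Q 181.14.215.238: descend 1 ; hops seen [H2] ; pick H2
  + 199.0.0.0/8 (H3) depth=8
  Q 199.0.1.240: descend 1100011100 ; hops seen [H2,H3] ; pick H3
  Q 199.0.22.47: descend 1100011100 ; hops seen [H2,H3] ; pick H3
  Q 199.0.1.88: descend 1100011100 ; hops seen [H2,H3] ; pick H3
  + 214.0.0.0/8 (H0) depth=8

== LOOKUPS ==
["H2","H3","H3","H3"]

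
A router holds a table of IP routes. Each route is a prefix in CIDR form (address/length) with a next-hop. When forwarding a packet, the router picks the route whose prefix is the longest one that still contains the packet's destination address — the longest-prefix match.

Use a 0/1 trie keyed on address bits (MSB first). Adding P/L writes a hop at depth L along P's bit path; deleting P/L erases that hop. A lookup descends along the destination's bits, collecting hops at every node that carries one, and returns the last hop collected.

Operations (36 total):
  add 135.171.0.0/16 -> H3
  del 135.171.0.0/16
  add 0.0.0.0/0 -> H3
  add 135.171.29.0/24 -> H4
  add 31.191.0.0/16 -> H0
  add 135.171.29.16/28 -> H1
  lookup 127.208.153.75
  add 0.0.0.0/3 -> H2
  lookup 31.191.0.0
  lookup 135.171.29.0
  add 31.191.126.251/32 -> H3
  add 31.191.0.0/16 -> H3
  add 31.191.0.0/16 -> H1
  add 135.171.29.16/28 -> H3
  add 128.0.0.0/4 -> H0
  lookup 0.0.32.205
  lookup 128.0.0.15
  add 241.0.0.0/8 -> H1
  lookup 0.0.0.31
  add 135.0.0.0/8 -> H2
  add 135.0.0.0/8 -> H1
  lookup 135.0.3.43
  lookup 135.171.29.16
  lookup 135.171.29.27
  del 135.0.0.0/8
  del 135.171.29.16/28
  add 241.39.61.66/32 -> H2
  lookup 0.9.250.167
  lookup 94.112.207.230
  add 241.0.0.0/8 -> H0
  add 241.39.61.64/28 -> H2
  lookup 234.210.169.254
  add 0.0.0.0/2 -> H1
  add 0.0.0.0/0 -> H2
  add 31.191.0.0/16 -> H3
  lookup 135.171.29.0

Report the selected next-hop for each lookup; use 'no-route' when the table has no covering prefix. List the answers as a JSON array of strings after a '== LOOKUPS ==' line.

Apply in order:
  add 135.171.0.0/16 -> H3 at depth 16
  - 135.171.0.0/16 clear@16
  add 0.0.0.0/0 -> H3 at depth 0
  add 135.171.29.0/24 -> H4 at depth 24
  add 31.191.0.0/16 -> H0 at depth 16
  add 135.171.29.16/28 -> H1 at depth 28
  Q 127.208.153.75: descend 0 ; hops seen [H3] ; pick H3
  add 0.0.0.0/3 -> H2 at depth 3
  Q 31.191.0.0: descend 0001111110111111 ; hops seen [H3,H2,H0] ; pick H0
  Q 135.171.29.0: descend 100001111010101100011101000 ; hops seen [H3,H4] ; pick H4
  add 31.191.126.251/32 -> H3 at depth 32
  add 31.191.0.0/16 -> H3 at depth 16
  add 31.191.0.0/16 -> H1 at depth 16
  add 135.171.29.16/28 -> H3 at depth 28
  add 128.0.0.0/4 -> H0 at depth 4
  Q 0.0.32.205: descend 000 ; hops seen [H3,H2] ; pick H2
  Q 128.0.0.15: descend 10000 ; hops seen [H3,H0] ; pick H0
  add 241.0.0.0/8 -> H1 at depth 8
  Q 0.0.0.31: descend 000 ; hops seen [H3,H2] ; pick H2
  add 135.0.0.0/8 -> H2 at depth 8
  add 135.0.0.0/8 -> H1 at depth 8
  Q 135.0.3.43: descend 10000111 ; hops seen [H3,H0,H1] ; pick H1
  Q 135.171.29.16: descend 1000011110101011000111010001 ; hops seen [H3,H0,H1,H4,H3] ; pick H3
  Q 135.171.29.27: descend 1000011110101011000111010001 ; hops seen [H3,H0,H1,H4,H3] ; pick H3
  - 135.0.0.0/8 clear@8
  - 135.171.29.16/28 clear@28
  add 241.39.61.66/32 -> H2 at depth 32
  Q 0.9.250.167: descend 000 ; hops seen [H3,H2] ; pick H2
  Q 94.112.207.230: descend 0 ; hops seen [H3] ; pick H3
  add 241.0.0.0/8 -> H0 at depth 8
  add 241.39.61.64/28 -> H2 at depth 28
  Q 234.210.169.254: descend 111 ; hops seen [H3] ; pick H3
  add 0.0.0.0/2 -> H1 at depth 2
  add 0.0.0.0/0 -> H2 at depth 0
  add 31.191.0.0/16 -> H3 at depth 16
  Q 135.171.29.0: descend 100001111010101100011101000 ; hops seen [H2,H0,H4] ; pick H4

== LOOKUPS ==
["H3","H0","H4","H2","H0","H2","H1","H3","H3","H2","H3","H3","H4"]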